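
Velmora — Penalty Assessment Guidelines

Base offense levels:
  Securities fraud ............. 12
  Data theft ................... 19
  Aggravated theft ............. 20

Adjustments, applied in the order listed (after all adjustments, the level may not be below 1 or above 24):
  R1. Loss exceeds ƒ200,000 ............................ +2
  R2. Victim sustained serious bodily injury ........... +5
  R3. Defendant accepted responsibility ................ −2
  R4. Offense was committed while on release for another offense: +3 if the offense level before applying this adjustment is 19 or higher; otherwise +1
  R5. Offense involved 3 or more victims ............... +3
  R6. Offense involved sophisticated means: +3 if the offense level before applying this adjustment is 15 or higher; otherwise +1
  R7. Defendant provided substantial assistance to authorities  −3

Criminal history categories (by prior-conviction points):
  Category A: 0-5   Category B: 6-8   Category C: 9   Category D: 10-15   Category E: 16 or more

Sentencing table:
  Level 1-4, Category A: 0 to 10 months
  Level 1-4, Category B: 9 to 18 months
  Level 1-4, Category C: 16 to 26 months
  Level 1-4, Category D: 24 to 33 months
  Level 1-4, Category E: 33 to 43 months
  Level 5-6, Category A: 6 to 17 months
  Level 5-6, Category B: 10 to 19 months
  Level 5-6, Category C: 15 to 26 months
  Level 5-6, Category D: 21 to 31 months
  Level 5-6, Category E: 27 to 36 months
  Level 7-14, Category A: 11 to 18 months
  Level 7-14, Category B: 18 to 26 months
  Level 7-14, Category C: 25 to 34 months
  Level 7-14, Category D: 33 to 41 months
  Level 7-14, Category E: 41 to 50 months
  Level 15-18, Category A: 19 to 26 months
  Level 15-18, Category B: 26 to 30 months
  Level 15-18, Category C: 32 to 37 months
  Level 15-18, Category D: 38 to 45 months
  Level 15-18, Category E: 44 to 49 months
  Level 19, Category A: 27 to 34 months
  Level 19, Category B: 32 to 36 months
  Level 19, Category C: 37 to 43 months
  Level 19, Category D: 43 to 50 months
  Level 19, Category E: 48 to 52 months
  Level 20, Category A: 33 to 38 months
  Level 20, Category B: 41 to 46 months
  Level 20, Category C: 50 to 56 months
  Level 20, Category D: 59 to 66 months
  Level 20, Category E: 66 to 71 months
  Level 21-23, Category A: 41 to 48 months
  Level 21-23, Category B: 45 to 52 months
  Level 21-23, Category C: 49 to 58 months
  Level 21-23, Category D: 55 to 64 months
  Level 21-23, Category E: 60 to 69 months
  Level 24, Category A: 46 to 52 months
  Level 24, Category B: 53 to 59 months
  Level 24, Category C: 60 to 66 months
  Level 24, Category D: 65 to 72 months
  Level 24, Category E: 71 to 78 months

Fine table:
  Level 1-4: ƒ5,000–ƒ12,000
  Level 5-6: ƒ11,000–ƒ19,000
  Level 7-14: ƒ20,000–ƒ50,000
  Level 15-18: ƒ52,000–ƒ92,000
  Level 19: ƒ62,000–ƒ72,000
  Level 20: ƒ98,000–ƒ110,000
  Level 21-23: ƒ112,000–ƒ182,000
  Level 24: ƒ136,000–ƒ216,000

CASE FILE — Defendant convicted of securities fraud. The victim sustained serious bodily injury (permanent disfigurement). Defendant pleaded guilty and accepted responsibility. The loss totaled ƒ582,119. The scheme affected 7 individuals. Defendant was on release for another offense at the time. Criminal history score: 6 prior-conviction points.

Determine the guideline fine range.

Base offense level for securities fraud: 12.
R1 applies: 12 + 2 = 14.
R2 applies: 14 + 5 = 19.
R3 applies: 19 − 2 = 17.
R4 applies (level before this adjustment is 17 < 19, so +1): 17 + 1 = 18.
R5 applies: 18 + 3 = 21.
R6 does not apply.
Final offense level: 21.
Level 21 falls in the 21-23 band.
Fine table: Level 21-23 → ƒ112,000–ƒ182,000.

ƒ112,000–ƒ182,000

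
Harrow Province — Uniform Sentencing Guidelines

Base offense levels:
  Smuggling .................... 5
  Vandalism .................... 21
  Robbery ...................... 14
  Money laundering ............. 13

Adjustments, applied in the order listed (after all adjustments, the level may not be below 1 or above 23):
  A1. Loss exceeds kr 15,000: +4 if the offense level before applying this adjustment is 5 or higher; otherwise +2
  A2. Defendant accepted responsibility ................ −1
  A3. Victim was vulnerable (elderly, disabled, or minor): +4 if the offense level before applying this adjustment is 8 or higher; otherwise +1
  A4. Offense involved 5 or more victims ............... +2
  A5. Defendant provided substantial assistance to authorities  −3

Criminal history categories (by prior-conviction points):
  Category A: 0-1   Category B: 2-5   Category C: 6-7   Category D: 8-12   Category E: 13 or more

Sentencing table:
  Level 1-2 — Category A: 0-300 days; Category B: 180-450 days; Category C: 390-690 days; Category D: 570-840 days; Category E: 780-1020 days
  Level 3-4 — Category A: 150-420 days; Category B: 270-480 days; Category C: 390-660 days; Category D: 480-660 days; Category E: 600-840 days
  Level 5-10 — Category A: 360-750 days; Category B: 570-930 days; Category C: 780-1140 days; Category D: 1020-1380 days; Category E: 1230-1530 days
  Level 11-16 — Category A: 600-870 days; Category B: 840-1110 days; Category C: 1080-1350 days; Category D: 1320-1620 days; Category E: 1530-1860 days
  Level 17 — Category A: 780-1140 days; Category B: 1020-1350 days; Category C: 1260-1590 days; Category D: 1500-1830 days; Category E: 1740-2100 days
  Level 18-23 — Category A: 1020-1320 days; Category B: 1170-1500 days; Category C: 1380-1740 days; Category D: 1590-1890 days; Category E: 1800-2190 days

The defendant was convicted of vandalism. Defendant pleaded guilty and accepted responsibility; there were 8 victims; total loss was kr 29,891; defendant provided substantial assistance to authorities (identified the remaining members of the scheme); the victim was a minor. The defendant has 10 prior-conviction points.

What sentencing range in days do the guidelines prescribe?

1590-1890 days

Base offense level for vandalism: 21.
A1 applies (level before this adjustment is 21 ≥ 5, so +4): 21 + 4 = 25.
A2 applies: 25 − 1 = 24.
A3 applies (level before this adjustment is 24 ≥ 8, so +4): 24 + 4 = 28.
A4 applies: 28 + 2 = 30.
A5 applies: 30 − 3 = 27.
Level 27 exceeds the maximum of 23; capped at 23.
Final offense level: 23.
Criminal history: 10 prior points → Category D (8-12).
Level 23 falls in the 18-23 band.
Grid: Level 18-23 × Category D = 1590-1890 days.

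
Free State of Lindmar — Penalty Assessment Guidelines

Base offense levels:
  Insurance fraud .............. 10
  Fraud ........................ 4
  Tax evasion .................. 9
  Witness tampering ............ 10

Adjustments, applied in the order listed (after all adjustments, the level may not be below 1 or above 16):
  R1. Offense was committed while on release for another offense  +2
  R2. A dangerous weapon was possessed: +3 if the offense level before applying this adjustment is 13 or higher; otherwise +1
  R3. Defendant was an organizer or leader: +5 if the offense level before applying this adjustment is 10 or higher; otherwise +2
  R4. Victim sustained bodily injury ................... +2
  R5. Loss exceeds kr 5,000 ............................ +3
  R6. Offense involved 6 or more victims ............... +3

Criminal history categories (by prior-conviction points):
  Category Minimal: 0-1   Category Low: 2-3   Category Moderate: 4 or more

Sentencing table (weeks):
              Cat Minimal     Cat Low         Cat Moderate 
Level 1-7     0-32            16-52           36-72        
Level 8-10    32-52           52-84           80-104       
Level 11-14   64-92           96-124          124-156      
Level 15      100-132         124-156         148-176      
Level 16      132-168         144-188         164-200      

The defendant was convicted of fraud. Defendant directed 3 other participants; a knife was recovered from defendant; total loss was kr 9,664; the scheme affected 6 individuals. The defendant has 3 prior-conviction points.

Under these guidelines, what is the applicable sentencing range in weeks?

Base offense level for fraud: 4.
R1 does not apply.
R2 applies (level before this adjustment is 4 < 13, so +1): 4 + 1 = 5.
R3 applies (level before this adjustment is 5 < 10, so +2): 5 + 2 = 7.
R4 does not apply.
R5 applies: 7 + 3 = 10.
R6 applies: 10 + 3 = 13.
Final offense level: 13.
Criminal history: 3 prior points → Category Low (2-3).
Level 13 falls in the 11-14 band.
Grid: Level 11-14 × Category Low = 96-124 weeks.

96-124 weeks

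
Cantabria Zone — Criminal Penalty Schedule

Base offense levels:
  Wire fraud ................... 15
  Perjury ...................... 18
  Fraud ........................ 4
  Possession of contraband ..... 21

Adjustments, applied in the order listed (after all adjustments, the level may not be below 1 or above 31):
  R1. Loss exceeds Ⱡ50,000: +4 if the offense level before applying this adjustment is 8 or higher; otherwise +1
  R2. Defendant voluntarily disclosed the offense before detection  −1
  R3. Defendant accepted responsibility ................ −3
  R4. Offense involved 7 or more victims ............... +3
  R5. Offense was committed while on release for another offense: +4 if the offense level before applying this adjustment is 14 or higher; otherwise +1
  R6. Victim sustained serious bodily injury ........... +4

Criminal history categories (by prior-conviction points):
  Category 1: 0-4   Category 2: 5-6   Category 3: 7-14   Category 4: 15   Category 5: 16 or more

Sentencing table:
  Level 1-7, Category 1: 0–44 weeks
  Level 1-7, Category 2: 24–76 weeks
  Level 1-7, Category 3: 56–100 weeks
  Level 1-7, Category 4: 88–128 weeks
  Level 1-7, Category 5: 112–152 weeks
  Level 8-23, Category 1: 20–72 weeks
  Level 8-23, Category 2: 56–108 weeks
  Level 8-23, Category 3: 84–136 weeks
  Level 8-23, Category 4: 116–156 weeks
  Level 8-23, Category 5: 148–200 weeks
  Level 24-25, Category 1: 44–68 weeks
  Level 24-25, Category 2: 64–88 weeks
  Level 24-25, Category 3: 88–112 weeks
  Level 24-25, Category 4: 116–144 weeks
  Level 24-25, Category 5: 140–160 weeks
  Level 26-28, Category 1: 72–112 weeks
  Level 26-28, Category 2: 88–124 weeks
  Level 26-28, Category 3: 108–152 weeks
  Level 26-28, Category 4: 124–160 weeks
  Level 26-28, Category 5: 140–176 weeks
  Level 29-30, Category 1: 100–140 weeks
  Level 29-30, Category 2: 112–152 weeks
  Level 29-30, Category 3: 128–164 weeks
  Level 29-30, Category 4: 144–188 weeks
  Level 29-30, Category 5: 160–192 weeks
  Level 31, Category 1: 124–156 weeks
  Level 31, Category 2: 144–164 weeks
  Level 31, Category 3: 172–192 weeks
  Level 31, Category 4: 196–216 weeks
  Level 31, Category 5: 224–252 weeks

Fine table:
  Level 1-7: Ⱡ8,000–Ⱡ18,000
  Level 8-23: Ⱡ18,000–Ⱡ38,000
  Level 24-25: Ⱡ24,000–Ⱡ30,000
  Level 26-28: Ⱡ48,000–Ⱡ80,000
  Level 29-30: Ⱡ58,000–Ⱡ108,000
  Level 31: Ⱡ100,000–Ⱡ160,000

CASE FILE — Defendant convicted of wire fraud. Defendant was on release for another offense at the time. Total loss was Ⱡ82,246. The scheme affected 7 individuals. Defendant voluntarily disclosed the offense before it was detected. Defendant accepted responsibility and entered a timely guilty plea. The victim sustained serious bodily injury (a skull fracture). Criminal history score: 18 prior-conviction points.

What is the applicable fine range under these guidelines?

Base offense level for wire fraud: 15.
R1 applies (level before this adjustment is 15 ≥ 8, so +4): 15 + 4 = 19.
R2 applies: 19 − 1 = 18.
R3 applies: 18 − 3 = 15.
R4 applies: 15 + 3 = 18.
R5 applies (level before this adjustment is 18 ≥ 14, so +4): 18 + 4 = 22.
R6 applies: 22 + 4 = 26.
Final offense level: 26.
Level 26 falls in the 26-28 band.
Fine table: Level 26-28 → Ⱡ48,000–Ⱡ80,000.

Ⱡ48,000–Ⱡ80,000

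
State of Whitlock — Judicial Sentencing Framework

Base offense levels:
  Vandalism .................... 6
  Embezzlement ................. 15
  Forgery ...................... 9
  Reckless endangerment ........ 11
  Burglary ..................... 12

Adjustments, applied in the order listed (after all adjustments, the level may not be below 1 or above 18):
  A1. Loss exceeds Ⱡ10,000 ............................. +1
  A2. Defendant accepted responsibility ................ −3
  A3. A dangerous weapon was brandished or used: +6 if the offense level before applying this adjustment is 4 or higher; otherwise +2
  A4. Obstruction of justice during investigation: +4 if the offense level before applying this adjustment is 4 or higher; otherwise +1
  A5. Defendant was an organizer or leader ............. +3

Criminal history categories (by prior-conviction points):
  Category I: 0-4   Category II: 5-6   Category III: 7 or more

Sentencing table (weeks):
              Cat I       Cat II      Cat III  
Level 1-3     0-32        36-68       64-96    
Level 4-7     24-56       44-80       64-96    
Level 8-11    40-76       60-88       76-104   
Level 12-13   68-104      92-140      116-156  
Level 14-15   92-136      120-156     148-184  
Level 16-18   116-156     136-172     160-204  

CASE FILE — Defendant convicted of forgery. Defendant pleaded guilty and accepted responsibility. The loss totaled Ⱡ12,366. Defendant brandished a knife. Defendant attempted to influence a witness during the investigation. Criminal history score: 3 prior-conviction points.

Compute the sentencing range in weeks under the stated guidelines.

Base offense level for forgery: 9.
A1 applies: 9 + 1 = 10.
A2 applies: 10 − 3 = 7.
A3 applies (level before this adjustment is 7 ≥ 4, so +6): 7 + 6 = 13.
A4 applies (level before this adjustment is 13 ≥ 4, so +4): 13 + 4 = 17.
Final offense level: 17.
Criminal history: 3 prior points → Category I (0-4).
Level 17 falls in the 16-18 band.
Grid: Level 16-18 × Category I = 116-156 weeks.

116-156 weeks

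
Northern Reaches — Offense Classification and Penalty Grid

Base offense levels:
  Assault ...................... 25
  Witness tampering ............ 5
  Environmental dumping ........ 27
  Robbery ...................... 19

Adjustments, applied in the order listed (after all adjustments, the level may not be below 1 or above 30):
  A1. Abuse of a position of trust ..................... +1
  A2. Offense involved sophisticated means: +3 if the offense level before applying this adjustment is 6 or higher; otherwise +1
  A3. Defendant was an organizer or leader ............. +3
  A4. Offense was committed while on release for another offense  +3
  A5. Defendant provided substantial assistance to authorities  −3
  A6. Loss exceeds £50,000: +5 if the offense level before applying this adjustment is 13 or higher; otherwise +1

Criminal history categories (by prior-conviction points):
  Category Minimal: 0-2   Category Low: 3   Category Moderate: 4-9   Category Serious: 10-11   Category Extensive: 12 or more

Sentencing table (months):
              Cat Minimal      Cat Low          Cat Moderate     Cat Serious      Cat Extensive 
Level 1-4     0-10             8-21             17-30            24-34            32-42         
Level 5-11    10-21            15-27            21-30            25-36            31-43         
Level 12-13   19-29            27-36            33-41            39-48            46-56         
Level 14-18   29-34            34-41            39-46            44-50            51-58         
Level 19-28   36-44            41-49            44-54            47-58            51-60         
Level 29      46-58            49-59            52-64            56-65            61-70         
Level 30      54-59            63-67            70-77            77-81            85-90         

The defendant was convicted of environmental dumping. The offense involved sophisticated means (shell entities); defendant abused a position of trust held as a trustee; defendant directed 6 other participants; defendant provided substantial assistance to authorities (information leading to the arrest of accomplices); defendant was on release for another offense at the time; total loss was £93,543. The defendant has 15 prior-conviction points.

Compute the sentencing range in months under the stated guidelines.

85-90 months

Base offense level for environmental dumping: 27.
A1 applies: 27 + 1 = 28.
A2 applies (level before this adjustment is 28 ≥ 6, so +3): 28 + 3 = 31.
A3 applies: 31 + 3 = 34.
A4 applies: 34 + 3 = 37.
A5 applies: 37 − 3 = 34.
A6 applies (level before this adjustment is 34 ≥ 13, so +5): 34 + 5 = 39.
Level 39 exceeds the maximum of 30; capped at 30.
Final offense level: 30.
Criminal history: 15 prior points → Category Extensive (12+).
Level 30 falls in the 30 band.
Grid: Level 30 × Category Extensive = 85-90 months.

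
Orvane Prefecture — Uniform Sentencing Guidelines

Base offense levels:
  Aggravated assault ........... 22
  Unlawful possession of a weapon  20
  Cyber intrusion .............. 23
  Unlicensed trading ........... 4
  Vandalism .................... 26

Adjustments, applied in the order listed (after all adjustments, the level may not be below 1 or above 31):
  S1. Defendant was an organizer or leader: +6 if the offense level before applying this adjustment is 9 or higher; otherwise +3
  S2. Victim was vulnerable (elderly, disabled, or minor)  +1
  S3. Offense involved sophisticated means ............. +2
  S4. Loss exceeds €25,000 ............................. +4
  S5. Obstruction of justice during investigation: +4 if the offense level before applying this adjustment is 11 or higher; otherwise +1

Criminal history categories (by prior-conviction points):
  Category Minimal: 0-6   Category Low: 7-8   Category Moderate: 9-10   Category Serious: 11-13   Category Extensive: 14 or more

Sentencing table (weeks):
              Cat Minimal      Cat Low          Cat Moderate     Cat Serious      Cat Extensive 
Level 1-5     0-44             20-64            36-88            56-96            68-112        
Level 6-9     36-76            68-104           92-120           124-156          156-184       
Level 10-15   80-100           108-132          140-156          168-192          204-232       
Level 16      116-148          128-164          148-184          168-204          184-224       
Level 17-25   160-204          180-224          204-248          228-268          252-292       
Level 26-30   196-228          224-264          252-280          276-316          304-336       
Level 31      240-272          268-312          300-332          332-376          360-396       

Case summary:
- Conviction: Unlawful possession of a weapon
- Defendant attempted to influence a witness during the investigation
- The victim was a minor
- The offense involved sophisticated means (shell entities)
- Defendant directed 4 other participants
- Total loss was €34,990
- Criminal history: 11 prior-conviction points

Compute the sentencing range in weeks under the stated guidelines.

332-376 weeks

Base offense level for unlawful possession of a weapon: 20.
S1 applies (level before this adjustment is 20 ≥ 9, so +6): 20 + 6 = 26.
S2 applies: 26 + 1 = 27.
S3 applies: 27 + 2 = 29.
S4 applies: 29 + 4 = 33.
S5 applies (level before this adjustment is 33 ≥ 11, so +4): 33 + 4 = 37.
Level 37 exceeds the maximum of 31; capped at 31.
Final offense level: 31.
Criminal history: 11 prior points → Category Serious (11-13).
Level 31 falls in the 31 band.
Grid: Level 31 × Category Serious = 332-376 weeks.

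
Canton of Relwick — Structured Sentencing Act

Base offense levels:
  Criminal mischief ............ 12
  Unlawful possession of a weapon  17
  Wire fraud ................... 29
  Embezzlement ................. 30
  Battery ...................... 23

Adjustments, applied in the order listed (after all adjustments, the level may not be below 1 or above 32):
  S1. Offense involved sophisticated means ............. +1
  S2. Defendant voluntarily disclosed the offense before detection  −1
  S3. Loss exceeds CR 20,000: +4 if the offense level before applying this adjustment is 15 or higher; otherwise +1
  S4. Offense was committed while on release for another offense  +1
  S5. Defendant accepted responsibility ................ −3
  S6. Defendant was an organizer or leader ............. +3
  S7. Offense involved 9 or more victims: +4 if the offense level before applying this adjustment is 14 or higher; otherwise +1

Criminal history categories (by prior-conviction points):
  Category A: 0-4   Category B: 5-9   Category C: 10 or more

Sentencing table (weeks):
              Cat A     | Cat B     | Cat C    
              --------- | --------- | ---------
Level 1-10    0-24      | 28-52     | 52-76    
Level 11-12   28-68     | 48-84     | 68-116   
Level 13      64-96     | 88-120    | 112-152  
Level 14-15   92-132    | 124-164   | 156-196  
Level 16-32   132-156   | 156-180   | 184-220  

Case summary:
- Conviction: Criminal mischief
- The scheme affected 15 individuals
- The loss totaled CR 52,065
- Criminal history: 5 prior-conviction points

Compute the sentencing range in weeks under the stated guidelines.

Base offense level for criminal mischief: 12.
S3 applies (level before this adjustment is 12 < 15, so +1): 12 + 1 = 13.
S4 does not apply.
S7 applies (level before this adjustment is 13 < 14, so +1): 13 + 1 = 14.
Final offense level: 14.
Criminal history: 5 prior points → Category B (5-9).
Level 14 falls in the 14-15 band.
Grid: Level 14-15 × Category B = 124-164 weeks.

124-164 weeks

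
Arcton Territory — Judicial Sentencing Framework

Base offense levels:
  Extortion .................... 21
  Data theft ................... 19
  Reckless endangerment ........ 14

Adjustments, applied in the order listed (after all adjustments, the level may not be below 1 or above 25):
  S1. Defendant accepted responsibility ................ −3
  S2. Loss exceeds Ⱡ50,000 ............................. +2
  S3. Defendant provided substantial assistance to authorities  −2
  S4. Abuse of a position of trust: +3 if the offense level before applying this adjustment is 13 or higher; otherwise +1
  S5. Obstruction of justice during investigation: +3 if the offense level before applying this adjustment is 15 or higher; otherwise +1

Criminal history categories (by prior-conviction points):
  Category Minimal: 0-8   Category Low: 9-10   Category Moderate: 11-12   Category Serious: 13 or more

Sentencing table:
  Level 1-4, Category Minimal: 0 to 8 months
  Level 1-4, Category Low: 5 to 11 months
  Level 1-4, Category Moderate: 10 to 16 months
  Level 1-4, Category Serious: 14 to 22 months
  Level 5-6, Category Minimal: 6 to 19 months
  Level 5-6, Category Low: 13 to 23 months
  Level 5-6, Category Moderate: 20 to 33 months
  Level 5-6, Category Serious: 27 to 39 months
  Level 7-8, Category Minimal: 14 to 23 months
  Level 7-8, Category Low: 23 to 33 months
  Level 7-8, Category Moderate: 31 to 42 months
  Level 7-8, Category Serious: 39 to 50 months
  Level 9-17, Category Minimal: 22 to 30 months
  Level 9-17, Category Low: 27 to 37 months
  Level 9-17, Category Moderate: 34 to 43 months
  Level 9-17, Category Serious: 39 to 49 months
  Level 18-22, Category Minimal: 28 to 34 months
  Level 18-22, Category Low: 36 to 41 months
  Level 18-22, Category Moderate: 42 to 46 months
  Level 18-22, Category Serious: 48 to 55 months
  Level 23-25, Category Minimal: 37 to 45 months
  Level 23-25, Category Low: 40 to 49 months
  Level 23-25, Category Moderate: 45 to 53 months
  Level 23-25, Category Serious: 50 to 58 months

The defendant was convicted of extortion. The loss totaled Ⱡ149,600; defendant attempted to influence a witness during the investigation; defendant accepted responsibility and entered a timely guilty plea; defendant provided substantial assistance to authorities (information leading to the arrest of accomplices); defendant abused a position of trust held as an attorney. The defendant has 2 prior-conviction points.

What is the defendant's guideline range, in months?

37-45 months

Base offense level for extortion: 21.
S1 applies: 21 − 3 = 18.
S2 applies: 18 + 2 = 20.
S3 applies: 20 − 2 = 18.
S4 applies (level before this adjustment is 18 ≥ 13, so +3): 18 + 3 = 21.
S5 applies (level before this adjustment is 21 ≥ 15, so +3): 21 + 3 = 24.
Final offense level: 24.
Criminal history: 2 prior points → Category Minimal (0-8).
Level 24 falls in the 23-25 band.
Grid: Level 23-25 × Category Minimal = 37-45 months.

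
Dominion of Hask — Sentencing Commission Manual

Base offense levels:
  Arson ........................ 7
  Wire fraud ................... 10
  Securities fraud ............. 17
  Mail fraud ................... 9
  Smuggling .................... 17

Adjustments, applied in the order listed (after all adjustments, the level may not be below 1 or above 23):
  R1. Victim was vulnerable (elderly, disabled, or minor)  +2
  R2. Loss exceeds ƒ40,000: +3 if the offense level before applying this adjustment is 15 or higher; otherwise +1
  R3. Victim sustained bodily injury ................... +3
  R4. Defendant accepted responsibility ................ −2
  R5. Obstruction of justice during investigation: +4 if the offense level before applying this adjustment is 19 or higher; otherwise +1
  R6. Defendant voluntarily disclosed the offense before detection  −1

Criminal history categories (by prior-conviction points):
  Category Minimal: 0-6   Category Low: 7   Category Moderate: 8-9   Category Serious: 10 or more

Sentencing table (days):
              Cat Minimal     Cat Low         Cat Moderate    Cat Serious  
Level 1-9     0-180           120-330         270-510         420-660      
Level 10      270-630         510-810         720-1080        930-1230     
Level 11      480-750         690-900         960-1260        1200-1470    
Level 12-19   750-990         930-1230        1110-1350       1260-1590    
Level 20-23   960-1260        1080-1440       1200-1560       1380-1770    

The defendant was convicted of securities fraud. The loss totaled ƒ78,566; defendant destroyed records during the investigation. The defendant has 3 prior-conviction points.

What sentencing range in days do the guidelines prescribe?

960-1260 days

Base offense level for securities fraud: 17.
R2 applies (level before this adjustment is 17 ≥ 15, so +3): 17 + 3 = 20.
R5 applies (level before this adjustment is 20 ≥ 19, so +4): 20 + 4 = 24.
Level 24 exceeds the maximum of 23; capped at 23.
Final offense level: 23.
Criminal history: 3 prior points → Category Minimal (0-6).
Level 23 falls in the 20-23 band.
Grid: Level 20-23 × Category Minimal = 960-1260 days.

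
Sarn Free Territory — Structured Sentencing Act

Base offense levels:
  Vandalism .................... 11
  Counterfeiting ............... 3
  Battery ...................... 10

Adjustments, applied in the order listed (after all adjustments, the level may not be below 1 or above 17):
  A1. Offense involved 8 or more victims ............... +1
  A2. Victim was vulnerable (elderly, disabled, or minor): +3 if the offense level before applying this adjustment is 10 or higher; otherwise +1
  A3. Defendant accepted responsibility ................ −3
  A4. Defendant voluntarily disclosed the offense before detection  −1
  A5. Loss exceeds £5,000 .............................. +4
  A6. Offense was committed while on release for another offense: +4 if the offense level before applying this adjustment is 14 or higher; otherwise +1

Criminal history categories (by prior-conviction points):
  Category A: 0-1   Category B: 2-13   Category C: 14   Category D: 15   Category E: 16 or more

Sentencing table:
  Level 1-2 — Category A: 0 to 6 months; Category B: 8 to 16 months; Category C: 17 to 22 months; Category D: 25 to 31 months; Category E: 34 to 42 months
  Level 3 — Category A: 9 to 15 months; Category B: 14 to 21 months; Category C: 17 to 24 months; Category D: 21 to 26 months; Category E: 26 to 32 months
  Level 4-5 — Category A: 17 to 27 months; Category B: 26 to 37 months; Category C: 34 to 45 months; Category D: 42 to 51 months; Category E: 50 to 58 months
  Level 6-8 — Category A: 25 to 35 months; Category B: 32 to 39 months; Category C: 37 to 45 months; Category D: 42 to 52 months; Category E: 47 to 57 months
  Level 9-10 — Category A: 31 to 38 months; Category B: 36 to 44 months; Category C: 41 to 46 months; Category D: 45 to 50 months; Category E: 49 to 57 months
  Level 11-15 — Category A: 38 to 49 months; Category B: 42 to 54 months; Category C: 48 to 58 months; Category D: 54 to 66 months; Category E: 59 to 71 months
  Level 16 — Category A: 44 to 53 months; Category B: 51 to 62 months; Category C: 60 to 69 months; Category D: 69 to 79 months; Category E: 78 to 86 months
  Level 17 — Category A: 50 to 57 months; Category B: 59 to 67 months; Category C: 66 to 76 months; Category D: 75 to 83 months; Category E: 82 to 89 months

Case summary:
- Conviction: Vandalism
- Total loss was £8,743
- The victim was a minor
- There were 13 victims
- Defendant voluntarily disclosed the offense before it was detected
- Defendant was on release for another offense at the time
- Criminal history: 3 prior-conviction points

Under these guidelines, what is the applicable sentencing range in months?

59-67 months

Base offense level for vandalism: 11.
A1 applies: 11 + 1 = 12.
A2 applies (level before this adjustment is 12 ≥ 10, so +3): 12 + 3 = 15.
A3 does not apply.
A4 applies: 15 − 1 = 14.
A5 applies: 14 + 4 = 18.
A6 applies (level before this adjustment is 18 ≥ 14, so +4): 18 + 4 = 22.
Level 22 exceeds the maximum of 17; capped at 17.
Final offense level: 17.
Criminal history: 3 prior points → Category B (2-13).
Level 17 falls in the 17 band.
Grid: Level 17 × Category B = 59-67 months.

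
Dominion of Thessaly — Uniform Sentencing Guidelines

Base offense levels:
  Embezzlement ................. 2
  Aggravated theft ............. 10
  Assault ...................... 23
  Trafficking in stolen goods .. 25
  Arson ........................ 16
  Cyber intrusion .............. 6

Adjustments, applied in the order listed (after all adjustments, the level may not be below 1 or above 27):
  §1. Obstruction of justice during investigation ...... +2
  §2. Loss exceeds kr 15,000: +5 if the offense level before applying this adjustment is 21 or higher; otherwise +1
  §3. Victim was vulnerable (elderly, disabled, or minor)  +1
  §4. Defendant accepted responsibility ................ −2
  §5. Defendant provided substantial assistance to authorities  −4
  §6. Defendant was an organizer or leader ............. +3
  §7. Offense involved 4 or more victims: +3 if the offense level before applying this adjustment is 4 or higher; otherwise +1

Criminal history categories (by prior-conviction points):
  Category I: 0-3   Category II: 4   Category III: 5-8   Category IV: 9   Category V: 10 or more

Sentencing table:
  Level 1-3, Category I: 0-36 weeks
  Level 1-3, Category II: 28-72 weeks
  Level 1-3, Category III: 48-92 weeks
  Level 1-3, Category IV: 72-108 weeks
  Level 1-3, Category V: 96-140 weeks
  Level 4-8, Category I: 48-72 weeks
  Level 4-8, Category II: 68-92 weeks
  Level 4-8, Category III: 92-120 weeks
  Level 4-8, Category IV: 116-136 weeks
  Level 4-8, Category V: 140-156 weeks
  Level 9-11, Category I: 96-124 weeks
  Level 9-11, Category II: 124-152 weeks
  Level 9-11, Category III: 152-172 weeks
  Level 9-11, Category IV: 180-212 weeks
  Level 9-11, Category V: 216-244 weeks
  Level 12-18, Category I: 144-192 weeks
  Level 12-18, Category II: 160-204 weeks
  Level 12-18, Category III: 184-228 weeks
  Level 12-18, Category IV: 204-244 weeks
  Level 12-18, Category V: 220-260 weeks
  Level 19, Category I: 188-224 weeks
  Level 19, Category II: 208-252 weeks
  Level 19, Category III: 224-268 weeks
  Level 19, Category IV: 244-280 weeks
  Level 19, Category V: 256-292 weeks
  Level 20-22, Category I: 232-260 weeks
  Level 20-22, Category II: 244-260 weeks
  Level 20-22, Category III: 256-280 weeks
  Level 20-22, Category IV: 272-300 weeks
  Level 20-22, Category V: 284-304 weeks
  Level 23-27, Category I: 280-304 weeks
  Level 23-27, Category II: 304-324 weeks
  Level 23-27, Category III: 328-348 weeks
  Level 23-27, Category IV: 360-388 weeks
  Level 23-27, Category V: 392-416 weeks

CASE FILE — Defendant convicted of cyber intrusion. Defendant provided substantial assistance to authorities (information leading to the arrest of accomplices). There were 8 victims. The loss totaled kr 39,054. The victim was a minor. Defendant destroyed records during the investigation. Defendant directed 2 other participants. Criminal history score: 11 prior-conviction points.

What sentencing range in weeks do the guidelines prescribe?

220-260 weeks

Base offense level for cyber intrusion: 6.
§1 applies: 6 + 2 = 8.
§2 applies (level before this adjustment is 8 < 21, so +1): 8 + 1 = 9.
§3 applies: 9 + 1 = 10.
§5 applies: 10 − 4 = 6.
§6 applies: 6 + 3 = 9.
§7 applies (level before this adjustment is 9 ≥ 4, so +3): 9 + 3 = 12.
Final offense level: 12.
Criminal history: 11 prior points → Category V (10+).
Level 12 falls in the 12-18 band.
Grid: Level 12-18 × Category V = 220-260 weeks.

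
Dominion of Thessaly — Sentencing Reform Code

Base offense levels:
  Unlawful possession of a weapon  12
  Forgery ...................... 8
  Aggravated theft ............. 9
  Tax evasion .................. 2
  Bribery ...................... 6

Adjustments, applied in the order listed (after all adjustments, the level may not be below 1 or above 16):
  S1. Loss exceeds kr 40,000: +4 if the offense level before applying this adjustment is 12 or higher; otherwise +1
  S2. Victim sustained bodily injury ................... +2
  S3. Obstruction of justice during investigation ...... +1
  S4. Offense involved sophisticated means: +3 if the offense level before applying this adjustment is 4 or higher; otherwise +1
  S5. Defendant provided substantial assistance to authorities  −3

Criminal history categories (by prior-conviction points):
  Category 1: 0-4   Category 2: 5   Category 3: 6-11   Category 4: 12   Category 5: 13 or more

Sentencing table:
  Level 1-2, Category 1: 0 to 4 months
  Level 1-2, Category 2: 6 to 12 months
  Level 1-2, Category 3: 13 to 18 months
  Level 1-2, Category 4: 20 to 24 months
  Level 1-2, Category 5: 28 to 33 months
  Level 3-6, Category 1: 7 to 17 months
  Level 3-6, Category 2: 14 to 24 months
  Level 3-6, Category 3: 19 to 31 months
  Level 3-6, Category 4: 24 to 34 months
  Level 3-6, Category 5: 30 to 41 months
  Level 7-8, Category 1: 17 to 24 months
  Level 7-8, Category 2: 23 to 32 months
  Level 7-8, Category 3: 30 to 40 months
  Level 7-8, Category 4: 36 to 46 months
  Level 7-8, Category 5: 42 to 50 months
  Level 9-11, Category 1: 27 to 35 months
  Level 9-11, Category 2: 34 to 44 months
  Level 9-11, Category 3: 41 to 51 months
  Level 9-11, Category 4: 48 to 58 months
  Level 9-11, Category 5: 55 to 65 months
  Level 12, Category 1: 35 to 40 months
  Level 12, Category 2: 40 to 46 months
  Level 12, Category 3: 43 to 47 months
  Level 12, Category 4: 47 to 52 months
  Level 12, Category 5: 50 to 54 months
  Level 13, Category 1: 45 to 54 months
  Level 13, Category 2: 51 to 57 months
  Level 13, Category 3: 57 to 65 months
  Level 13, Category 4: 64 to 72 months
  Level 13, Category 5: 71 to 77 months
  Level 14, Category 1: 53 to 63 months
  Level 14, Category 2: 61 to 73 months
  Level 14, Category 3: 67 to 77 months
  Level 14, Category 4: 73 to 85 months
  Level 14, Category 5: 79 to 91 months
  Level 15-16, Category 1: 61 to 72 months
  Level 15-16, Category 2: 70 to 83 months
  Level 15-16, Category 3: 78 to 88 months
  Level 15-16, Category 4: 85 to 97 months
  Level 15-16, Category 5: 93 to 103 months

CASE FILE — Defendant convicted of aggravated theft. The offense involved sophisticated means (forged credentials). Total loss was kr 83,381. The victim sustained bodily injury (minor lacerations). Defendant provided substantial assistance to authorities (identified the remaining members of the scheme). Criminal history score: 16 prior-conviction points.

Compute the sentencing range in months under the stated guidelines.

50-54 months

Base offense level for aggravated theft: 9.
S1 applies (level before this adjustment is 9 < 12, so +1): 9 + 1 = 10.
S2 applies: 10 + 2 = 12.
S4 applies (level before this adjustment is 12 ≥ 4, so +3): 12 + 3 = 15.
S5 applies: 15 − 3 = 12.
Final offense level: 12.
Criminal history: 16 prior points → Category 5 (13+).
Level 12 falls in the 12 band.
Grid: Level 12 × Category 5 = 50-54 months.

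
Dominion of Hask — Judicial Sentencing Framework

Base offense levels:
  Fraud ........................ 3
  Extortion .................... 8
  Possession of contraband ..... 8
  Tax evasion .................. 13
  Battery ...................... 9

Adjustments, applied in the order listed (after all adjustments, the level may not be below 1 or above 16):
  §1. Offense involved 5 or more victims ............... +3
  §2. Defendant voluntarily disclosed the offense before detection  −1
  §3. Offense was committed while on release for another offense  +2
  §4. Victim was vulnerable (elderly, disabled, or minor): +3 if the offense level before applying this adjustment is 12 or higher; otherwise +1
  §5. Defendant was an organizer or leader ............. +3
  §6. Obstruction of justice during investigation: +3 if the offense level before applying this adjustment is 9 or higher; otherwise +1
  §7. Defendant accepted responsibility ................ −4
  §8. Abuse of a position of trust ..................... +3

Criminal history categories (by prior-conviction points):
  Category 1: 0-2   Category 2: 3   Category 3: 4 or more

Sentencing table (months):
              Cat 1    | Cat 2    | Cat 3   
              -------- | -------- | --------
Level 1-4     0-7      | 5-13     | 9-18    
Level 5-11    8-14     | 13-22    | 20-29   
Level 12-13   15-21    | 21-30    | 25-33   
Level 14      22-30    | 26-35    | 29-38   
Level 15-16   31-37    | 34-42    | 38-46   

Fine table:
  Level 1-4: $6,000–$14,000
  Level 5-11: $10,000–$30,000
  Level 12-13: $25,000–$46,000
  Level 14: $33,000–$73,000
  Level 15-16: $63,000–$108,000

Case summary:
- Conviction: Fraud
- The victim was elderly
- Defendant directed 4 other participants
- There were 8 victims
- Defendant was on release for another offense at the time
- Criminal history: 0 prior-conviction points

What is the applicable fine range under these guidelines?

$25,000–$46,000

Base offense level for fraud: 3.
§1 applies: 3 + 3 = 6.
§3 applies: 6 + 2 = 8.
§4 applies (level before this adjustment is 8 < 12, so +1): 8 + 1 = 9.
§5 applies: 9 + 3 = 12.
§6 does not apply.
§7 does not apply.
Final offense level: 12.
Level 12 falls in the 12-13 band.
Fine table: Level 12-13 → $25,000–$46,000.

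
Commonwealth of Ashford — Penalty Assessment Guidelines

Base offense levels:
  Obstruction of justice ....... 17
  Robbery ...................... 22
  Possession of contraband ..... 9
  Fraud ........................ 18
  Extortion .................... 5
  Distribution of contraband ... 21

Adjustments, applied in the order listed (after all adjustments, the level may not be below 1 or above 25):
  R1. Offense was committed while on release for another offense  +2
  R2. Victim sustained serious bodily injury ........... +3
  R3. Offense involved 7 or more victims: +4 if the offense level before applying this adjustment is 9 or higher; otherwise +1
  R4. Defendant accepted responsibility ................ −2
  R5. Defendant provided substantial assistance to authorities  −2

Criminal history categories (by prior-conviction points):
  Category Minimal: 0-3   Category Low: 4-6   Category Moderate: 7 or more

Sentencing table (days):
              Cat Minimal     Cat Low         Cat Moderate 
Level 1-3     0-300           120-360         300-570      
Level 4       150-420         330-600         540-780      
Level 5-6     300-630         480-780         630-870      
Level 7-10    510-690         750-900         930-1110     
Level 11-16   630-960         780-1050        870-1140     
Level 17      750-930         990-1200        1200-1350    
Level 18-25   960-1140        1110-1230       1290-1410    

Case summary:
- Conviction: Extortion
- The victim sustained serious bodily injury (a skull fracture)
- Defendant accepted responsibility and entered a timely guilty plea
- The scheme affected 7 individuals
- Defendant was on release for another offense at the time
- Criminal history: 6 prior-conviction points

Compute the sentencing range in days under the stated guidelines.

780-1050 days

Base offense level for extortion: 5.
R1 applies: 5 + 2 = 7.
R2 applies: 7 + 3 = 10.
R3 applies (level before this adjustment is 10 ≥ 9, so +4): 10 + 4 = 14.
R4 applies: 14 − 2 = 12.
Final offense level: 12.
Criminal history: 6 prior points → Category Low (4-6).
Level 12 falls in the 11-16 band.
Grid: Level 11-16 × Category Low = 780-1050 days.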